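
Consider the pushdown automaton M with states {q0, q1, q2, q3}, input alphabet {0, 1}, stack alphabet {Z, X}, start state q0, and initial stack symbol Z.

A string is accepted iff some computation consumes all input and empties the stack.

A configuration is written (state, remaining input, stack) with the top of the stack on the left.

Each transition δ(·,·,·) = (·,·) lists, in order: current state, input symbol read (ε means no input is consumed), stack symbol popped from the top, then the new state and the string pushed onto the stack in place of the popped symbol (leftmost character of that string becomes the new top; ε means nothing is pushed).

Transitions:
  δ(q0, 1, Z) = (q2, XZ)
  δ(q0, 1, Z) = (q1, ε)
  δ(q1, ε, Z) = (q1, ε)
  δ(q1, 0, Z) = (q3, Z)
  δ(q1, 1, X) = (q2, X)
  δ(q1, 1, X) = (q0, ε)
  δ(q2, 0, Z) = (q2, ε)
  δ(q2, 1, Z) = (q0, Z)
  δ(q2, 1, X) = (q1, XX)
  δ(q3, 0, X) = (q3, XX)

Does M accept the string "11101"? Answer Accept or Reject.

Reject

No computation consumes all input and empties the stack.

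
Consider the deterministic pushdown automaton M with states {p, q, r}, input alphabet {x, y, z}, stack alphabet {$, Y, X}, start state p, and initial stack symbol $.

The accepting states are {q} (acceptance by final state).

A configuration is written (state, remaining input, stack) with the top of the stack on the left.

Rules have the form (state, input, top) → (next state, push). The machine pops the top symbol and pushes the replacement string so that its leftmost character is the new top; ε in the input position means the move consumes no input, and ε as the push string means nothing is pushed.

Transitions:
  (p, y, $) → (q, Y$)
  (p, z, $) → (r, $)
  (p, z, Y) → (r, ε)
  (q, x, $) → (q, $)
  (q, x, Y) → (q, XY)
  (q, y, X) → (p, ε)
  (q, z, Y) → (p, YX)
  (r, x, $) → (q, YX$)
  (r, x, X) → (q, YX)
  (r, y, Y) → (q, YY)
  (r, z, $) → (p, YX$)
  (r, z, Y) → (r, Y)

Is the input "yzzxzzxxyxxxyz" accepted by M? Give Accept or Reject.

Reject

(p, yzzxzzxxyxxxyz, $)
  read y, top $: go to q, push Y$ → (q, zzxzzxxyxxxyz, Y$)
  read z, top Y: go to p, push YX → (p, zxzzxxyxxxyz, YX$)
  read z, top Y: go to r, push ε → (r, xzzxxyxxxyz, X$)
  read x, top X: go to q, push YX → (q, zzxxyxxxyz, YX$)
  read z, top Y: go to p, push YX → (p, zxxyxxxyz, YXX$)
  read z, top Y: go to r, push ε → (r, xxyxxxyz, XX$)
  read x, top X: go to q, push YX → (q, xyxxxyz, YXX$)
  read x, top Y: go to q, push XY → (q, yxxxyz, XYXX$)
  read y, top X: go to p, push ε → (p, xxxyz, YXX$)
No transition applies at (p, xxxyz, YXX$); input not fully consumed.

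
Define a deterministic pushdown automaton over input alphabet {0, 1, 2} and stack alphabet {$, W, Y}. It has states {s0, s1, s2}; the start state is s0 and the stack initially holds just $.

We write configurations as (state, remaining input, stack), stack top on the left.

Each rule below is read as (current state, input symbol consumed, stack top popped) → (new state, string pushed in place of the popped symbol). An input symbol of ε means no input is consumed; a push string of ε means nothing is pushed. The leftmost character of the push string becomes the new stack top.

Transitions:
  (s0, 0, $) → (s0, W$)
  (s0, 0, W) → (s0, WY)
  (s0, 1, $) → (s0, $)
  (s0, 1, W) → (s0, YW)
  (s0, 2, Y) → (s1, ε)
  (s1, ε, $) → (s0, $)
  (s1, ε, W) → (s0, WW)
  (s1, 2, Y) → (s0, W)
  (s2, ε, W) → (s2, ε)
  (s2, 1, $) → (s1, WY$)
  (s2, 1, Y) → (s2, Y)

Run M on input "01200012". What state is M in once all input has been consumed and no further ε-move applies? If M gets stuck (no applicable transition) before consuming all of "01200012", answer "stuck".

(s0, 01200012, $) ⊢ (s0, 1200012, W$) ⊢ (s0, 200012, YW$) ⊢ (s1, 00012, W$) ⊢ (s0, 00012, WW$) ⊢ (s0, 0012, WYW$) ⊢ (s0, 012, WYYW$) ⊢ (s0, 12, WYYYW$) ⊢ (s0, 2, YWYYYW$) ⊢ (s1, ε, WYYYW$) ⊢ (s0, ε, WWYYYW$)
All input consumed; M is in state s0.

s0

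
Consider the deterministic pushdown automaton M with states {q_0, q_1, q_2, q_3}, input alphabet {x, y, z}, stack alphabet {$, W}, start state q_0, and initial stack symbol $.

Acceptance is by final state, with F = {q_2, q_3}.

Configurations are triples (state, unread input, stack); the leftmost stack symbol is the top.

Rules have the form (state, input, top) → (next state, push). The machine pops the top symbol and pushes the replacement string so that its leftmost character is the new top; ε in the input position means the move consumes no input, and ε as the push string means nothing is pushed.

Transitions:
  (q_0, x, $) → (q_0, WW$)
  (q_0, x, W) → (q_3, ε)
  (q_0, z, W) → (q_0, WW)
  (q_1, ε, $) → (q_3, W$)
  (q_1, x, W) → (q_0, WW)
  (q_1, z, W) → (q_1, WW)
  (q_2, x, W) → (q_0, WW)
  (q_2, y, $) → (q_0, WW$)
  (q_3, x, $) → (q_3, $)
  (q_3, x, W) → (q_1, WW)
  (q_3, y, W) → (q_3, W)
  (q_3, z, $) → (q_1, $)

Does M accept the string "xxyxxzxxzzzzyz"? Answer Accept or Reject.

(q_0, xxyxxzxxzzzzyz, $)
  read x, top $: go to q_0, push WW$ → (q_0, xyxxzxxzzzzyz, WW$)
  read x, top W: go to q_3, push ε → (q_3, yxxzxxzzzzyz, W$)
  read y, top W: go to q_3, push W → (q_3, xxzxxzzzzyz, W$)
  read x, top W: go to q_1, push WW → (q_1, xzxxzzzzyz, WW$)
  read x, top W: go to q_0, push WW → (q_0, zxxzzzzyz, WWW$)
  read z, top W: go to q_0, push WW → (q_0, xxzzzzyz, WWWW$)
  read x, top W: go to q_3, push ε → (q_3, xzzzzyz, WWW$)
  read x, top W: go to q_1, push WW → (q_1, zzzzyz, WWWW$)
  read z, top W: go to q_1, push WW → (q_1, zzzyz, WWWWW$)
  read z, top W: go to q_1, push WW → (q_1, zzyz, WWWWWW$)
  read z, top W: go to q_1, push WW → (q_1, zyz, WWWWWWW$)
  read z, top W: go to q_1, push WW → (q_1, yz, WWWWWWWW$)
No transition applies at (q_1, yz, WWWWWWWW$); input not fully consumed.

Reject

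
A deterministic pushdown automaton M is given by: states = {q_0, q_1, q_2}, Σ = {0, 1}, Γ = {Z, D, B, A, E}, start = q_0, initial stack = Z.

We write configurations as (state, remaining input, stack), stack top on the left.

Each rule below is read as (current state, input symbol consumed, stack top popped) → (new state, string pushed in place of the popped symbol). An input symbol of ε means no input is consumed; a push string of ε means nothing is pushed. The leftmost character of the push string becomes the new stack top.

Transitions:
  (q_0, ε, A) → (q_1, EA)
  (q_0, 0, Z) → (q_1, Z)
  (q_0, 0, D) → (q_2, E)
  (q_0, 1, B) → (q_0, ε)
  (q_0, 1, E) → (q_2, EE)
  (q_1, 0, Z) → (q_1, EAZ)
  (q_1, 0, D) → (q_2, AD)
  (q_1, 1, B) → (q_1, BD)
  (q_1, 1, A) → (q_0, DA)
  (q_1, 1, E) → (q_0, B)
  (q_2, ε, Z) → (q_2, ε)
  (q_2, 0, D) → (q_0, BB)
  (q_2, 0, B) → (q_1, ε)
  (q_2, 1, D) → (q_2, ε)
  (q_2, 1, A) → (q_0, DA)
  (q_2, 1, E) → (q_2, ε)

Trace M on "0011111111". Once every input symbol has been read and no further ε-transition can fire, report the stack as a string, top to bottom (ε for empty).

(q_0, 0011111111, Z)
  read 0, top Z: go to q_1, push Z → (q_1, 011111111, Z)
  read 0, top Z: go to q_1, push EAZ → (q_1, 11111111, EAZ)
  read 1, top E: go to q_0, push B → (q_0, 1111111, BAZ)
  read 1, top B: go to q_0, push ε → (q_0, 111111, AZ)
  ε-move, top A: go to q_1, push EA → (q_1, 111111, EAZ)
  read 1, top E: go to q_0, push B → (q_0, 11111, BAZ)
  read 1, top B: go to q_0, push ε → (q_0, 1111, AZ)
  ε-move, top A: go to q_1, push EA → (q_1, 1111, EAZ)
  read 1, top E: go to q_0, push B → (q_0, 111, BAZ)
  read 1, top B: go to q_0, push ε → (q_0, 11, AZ)
  ε-move, top A: go to q_1, push EA → (q_1, 11, EAZ)
  read 1, top E: go to q_0, push B → (q_0, 1, BAZ)
  read 1, top B: go to q_0, push ε → (q_0, ε, AZ)
  ε-move, top A: go to q_1, push EA → (q_1, ε, EAZ)
All input consumed in state q_1 with stack EAZ.

EAZ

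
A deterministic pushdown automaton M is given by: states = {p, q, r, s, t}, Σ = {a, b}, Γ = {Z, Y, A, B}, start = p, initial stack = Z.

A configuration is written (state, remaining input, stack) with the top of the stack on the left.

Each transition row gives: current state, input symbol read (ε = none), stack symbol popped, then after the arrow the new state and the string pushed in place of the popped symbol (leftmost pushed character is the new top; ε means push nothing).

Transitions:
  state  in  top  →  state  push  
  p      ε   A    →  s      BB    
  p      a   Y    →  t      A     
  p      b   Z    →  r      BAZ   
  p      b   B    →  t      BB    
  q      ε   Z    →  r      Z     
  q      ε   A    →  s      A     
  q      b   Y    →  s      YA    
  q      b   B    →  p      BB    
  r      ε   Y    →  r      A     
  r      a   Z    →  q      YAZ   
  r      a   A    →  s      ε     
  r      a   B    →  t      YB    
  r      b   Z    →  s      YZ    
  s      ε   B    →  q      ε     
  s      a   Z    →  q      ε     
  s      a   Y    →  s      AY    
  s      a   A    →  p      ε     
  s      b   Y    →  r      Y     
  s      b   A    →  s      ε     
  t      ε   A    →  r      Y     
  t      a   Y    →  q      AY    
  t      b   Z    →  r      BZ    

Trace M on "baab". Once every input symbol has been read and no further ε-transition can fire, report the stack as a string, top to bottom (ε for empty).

(p, baab, Z)
  read b, top Z: go to r, push BAZ → (r, aab, BAZ)
  read a, top B: go to t, push YB → (t, ab, YBAZ)
  read a, top Y: go to q, push AY → (q, b, AYBAZ)
  ε-move, top A: go to s, push A → (s, b, AYBAZ)
  read b, top A: go to s, push ε → (s, ε, YBAZ)
All input consumed in state s with stack YBAZ.

YBAZ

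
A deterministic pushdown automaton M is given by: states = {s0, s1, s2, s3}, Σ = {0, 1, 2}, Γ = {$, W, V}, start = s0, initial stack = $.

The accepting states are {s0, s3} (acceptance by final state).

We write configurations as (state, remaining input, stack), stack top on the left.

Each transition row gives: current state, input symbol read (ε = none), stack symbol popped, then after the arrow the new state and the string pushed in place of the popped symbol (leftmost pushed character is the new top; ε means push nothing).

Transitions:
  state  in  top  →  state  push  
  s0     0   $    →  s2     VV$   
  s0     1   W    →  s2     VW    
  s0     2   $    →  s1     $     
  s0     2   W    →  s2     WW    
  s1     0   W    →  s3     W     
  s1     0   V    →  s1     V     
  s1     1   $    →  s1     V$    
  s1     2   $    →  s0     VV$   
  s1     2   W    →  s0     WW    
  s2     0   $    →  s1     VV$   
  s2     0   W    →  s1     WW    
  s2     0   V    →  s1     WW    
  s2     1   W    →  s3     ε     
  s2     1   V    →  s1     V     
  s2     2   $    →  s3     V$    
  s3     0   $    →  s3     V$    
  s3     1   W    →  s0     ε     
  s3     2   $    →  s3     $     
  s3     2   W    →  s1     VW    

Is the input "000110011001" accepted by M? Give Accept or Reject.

Accept

(s0, 000110011001, $)
  read 0, top $: go to s2, push VV$ → (s2, 00110011001, VV$)
  read 0, top V: go to s1, push WW → (s1, 0110011001, WWV$)
  read 0, top W: go to s3, push W → (s3, 110011001, WWV$)
  read 1, top W: go to s0, push ε → (s0, 10011001, WV$)
  read 1, top W: go to s2, push VW → (s2, 0011001, VWV$)
  read 0, top V: go to s1, push WW → (s1, 011001, WWWV$)
  read 0, top W: go to s3, push W → (s3, 11001, WWWV$)
  read 1, top W: go to s0, push ε → (s0, 1001, WWV$)
  read 1, top W: go to s2, push VW → (s2, 001, VWWV$)
  read 0, top V: go to s1, push WW → (s1, 01, WWWWV$)
  read 0, top W: go to s3, push W → (s3, 1, WWWWV$)
  read 1, top W: go to s0, push ε → (s0, ε, WWWV$)
All input consumed; state s0 ∈ F.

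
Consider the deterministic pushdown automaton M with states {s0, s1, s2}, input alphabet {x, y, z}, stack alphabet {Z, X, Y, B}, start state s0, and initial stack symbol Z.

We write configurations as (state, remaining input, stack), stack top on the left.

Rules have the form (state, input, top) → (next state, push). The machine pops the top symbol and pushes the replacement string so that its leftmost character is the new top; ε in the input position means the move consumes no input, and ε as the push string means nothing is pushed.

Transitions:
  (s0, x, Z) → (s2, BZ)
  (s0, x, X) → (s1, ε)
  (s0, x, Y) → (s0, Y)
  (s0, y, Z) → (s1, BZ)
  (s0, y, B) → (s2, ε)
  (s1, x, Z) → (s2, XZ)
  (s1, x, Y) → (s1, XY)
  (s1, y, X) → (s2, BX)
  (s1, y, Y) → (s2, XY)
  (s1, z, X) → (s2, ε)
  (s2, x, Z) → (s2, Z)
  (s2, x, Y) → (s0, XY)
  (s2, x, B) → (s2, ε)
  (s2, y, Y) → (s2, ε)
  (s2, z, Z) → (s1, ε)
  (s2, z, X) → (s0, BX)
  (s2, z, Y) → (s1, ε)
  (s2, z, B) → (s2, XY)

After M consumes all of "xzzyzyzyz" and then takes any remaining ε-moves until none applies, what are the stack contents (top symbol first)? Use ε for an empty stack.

(s0, xzzyzyzyz, Z) ⊢ (s2, zzyzyzyz, BZ) ⊢ (s2, zyzyzyz, XYZ) ⊢ (s0, yzyzyz, BXYZ) ⊢ (s2, zyzyz, XYZ) ⊢ (s0, yzyz, BXYZ) ⊢ (s2, zyz, XYZ) ⊢ (s0, yz, BXYZ) ⊢ (s2, z, XYZ) ⊢ (s0, ε, BXYZ)
All input consumed in state s0 with stack BXYZ.

BXYZ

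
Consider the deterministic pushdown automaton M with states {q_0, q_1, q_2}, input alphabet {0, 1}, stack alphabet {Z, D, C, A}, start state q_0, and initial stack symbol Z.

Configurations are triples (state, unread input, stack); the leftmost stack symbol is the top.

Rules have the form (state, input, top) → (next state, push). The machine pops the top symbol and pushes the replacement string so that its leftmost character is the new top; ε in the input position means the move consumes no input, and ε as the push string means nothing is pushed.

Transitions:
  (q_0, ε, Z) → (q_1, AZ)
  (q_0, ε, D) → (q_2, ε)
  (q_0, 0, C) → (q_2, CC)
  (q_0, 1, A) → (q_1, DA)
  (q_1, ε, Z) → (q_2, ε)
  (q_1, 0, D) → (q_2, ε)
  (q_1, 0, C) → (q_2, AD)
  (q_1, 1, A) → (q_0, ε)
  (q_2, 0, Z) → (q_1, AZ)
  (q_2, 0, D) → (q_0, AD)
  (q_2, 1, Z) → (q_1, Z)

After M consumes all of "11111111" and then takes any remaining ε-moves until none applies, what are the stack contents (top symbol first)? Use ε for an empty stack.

(q_0, 11111111, Z)
  ε-move, top Z: go to q_1, push AZ → (q_1, 11111111, AZ)
  read 1, top A: go to q_0, push ε → (q_0, 1111111, Z)
  ε-move, top Z: go to q_1, push AZ → (q_1, 1111111, AZ)
  read 1, top A: go to q_0, push ε → (q_0, 111111, Z)
  ε-move, top Z: go to q_1, push AZ → (q_1, 111111, AZ)
  read 1, top A: go to q_0, push ε → (q_0, 11111, Z)
  ε-move, top Z: go to q_1, push AZ → (q_1, 11111, AZ)
  read 1, top A: go to q_0, push ε → (q_0, 1111, Z)
  ε-move, top Z: go to q_1, push AZ → (q_1, 1111, AZ)
  read 1, top A: go to q_0, push ε → (q_0, 111, Z)
  ε-move, top Z: go to q_1, push AZ → (q_1, 111, AZ)
  read 1, top A: go to q_0, push ε → (q_0, 11, Z)
  ε-move, top Z: go to q_1, push AZ → (q_1, 11, AZ)
  read 1, top A: go to q_0, push ε → (q_0, 1, Z)
  ε-move, top Z: go to q_1, push AZ → (q_1, 1, AZ)
  read 1, top A: go to q_0, push ε → (q_0, ε, Z)
  ε-move, top Z: go to q_1, push AZ → (q_1, ε, AZ)
All input consumed in state q_1 with stack AZ.

AZ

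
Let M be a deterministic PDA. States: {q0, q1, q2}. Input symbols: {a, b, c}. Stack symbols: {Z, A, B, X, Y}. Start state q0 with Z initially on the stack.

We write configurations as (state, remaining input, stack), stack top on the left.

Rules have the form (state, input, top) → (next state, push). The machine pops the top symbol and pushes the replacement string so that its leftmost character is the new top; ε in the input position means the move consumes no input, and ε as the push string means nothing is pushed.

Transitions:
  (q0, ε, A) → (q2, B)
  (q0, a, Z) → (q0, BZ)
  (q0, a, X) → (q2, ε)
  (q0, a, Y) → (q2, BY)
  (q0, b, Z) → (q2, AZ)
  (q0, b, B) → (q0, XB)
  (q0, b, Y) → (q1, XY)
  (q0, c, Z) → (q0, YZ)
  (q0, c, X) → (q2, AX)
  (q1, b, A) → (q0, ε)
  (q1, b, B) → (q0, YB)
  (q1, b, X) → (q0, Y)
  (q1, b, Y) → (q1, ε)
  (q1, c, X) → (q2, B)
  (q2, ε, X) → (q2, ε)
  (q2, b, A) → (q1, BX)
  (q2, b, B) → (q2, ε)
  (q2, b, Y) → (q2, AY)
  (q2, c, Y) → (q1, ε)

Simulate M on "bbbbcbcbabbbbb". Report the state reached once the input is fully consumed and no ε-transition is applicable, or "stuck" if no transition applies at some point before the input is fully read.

q1

(q0, bbbbcbcbabbbbb, Z)
  read b, top Z: go to q2, push AZ → (q2, bbbcbcbabbbbb, AZ)
  read b, top A: go to q1, push BX → (q1, bbcbcbabbbbb, BXZ)
  read b, top B: go to q0, push YB → (q0, bcbcbabbbbb, YBXZ)
  read b, top Y: go to q1, push XY → (q1, cbcbabbbbb, XYBXZ)
  read c, top X: go to q2, push B → (q2, bcbabbbbb, BYBXZ)
  read b, top B: go to q2, push ε → (q2, cbabbbbb, YBXZ)
  read c, top Y: go to q1, push ε → (q1, babbbbb, BXZ)
  read b, top B: go to q0, push YB → (q0, abbbbb, YBXZ)
  read a, top Y: go to q2, push BY → (q2, bbbbb, BYBXZ)
  read b, top B: go to q2, push ε → (q2, bbbb, YBXZ)
  read b, top Y: go to q2, push AY → (q2, bbb, AYBXZ)
  read b, top A: go to q1, push BX → (q1, bb, BXYBXZ)
  read b, top B: go to q0, push YB → (q0, b, YBXYBXZ)
  read b, top Y: go to q1, push XY → (q1, ε, XYBXYBXZ)
All input consumed; M is in state q1.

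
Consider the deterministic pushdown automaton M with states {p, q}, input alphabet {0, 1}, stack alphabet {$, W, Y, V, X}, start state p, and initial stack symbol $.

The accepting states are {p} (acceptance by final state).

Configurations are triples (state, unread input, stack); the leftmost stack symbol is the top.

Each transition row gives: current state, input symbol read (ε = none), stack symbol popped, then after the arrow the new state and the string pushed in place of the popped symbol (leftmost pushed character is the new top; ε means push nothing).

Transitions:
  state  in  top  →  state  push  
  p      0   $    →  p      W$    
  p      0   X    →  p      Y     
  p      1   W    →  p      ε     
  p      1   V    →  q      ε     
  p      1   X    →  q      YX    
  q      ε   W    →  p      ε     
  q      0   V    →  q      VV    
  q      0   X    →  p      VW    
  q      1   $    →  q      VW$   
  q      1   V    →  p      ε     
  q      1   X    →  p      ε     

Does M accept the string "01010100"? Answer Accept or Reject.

Reject

(p, 01010100, $)
  read 0, top $: go to p, push W$ → (p, 1010100, W$)
  read 1, top W: go to p, push ε → (p, 010100, $)
  read 0, top $: go to p, push W$ → (p, 10100, W$)
  read 1, top W: go to p, push ε → (p, 0100, $)
  read 0, top $: go to p, push W$ → (p, 100, W$)
  read 1, top W: go to p, push ε → (p, 00, $)
  read 0, top $: go to p, push W$ → (p, 0, W$)
No transition applies at (p, 0, W$); input not fully consumed.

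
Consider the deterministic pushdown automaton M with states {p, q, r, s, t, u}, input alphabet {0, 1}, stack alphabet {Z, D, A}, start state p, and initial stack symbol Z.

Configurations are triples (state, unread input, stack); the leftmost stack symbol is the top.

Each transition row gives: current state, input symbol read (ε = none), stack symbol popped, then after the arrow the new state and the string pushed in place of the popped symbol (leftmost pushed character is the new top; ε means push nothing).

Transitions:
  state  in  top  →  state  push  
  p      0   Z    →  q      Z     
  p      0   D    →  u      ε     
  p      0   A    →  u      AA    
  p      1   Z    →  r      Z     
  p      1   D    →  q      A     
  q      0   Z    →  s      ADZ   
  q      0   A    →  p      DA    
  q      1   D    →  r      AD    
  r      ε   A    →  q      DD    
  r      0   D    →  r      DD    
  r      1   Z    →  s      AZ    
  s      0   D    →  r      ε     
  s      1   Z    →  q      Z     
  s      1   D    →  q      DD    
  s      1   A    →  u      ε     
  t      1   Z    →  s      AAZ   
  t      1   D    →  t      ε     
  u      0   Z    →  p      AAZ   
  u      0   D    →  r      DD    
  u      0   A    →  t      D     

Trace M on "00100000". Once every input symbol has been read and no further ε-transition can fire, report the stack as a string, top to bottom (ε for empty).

DDDDDDZ

(p, 00100000, Z)
  read 0, top Z: go to q, push Z → (q, 0100000, Z)
  read 0, top Z: go to s, push ADZ → (s, 100000, ADZ)
  read 1, top A: go to u, push ε → (u, 00000, DZ)
  read 0, top D: go to r, push DD → (r, 0000, DDZ)
  read 0, top D: go to r, push DD → (r, 000, DDDZ)
  read 0, top D: go to r, push DD → (r, 00, DDDDZ)
  read 0, top D: go to r, push DD → (r, 0, DDDDDZ)
  read 0, top D: go to r, push DD → (r, ε, DDDDDDZ)
All input consumed in state r with stack DDDDDDZ.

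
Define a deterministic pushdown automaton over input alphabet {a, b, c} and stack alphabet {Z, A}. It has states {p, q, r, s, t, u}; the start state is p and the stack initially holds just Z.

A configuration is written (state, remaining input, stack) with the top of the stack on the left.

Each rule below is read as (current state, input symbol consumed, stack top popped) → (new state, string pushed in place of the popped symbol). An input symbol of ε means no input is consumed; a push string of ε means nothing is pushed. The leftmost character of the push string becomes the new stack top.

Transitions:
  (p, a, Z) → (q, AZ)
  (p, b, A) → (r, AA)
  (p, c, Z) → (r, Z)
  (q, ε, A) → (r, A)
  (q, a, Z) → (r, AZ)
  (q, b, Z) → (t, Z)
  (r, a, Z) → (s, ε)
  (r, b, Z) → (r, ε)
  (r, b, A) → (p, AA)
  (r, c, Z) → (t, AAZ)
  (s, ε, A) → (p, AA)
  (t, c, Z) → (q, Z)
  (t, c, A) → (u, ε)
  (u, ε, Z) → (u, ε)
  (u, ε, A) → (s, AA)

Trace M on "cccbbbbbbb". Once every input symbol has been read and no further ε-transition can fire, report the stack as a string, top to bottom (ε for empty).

AAAAAAAAAAZ

(p, cccbbbbbbb, Z)
  read c, top Z: go to r, push Z → (r, ccbbbbbbb, Z)
  read c, top Z: go to t, push AAZ → (t, cbbbbbbb, AAZ)
  read c, top A: go to u, push ε → (u, bbbbbbb, AZ)
  ε-move, top A: go to s, push AA → (s, bbbbbbb, AAZ)
  ε-move, top A: go to p, push AA → (p, bbbbbbb, AAAZ)
  read b, top A: go to r, push AA → (r, bbbbbb, AAAAZ)
  read b, top A: go to p, push AA → (p, bbbbb, AAAAAZ)
  read b, top A: go to r, push AA → (r, bbbb, AAAAAAZ)
  read b, top A: go to p, push AA → (p, bbb, AAAAAAAZ)
  read b, top A: go to r, push AA → (r, bb, AAAAAAAAZ)
  read b, top A: go to p, push AA → (p, b, AAAAAAAAAZ)
  read b, top A: go to r, push AA → (r, ε, AAAAAAAAAAZ)
All input consumed in state r with stack AAAAAAAAAAZ.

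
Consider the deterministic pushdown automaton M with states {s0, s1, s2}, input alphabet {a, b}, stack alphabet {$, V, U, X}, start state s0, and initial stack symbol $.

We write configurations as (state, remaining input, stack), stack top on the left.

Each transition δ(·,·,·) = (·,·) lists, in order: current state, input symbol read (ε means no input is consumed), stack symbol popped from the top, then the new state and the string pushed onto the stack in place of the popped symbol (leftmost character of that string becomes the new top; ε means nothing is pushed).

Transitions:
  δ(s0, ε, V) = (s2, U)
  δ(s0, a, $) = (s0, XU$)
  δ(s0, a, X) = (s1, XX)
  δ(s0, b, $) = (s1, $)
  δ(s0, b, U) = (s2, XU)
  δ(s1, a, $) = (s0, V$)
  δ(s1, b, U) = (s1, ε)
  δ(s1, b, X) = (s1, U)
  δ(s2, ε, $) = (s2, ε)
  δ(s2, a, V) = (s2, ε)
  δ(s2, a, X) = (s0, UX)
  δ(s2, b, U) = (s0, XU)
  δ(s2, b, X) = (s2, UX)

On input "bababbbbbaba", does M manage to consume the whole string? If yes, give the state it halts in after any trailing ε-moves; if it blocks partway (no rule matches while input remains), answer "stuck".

(s0, bababbbbbaba, $)
  read b, top $: go to s1, push $ → (s1, ababbbbbaba, $)
  read a, top $: go to s0, push V$ → (s0, babbbbbaba, V$)
  ε-move, top V: go to s2, push U → (s2, babbbbbaba, U$)
  read b, top U: go to s0, push XU → (s0, abbbbbaba, XU$)
  read a, top X: go to s1, push XX → (s1, bbbbbaba, XXU$)
  read b, top X: go to s1, push U → (s1, bbbbaba, UXU$)
  read b, top U: go to s1, push ε → (s1, bbbaba, XU$)
  read b, top X: go to s1, push U → (s1, bbaba, UU$)
  read b, top U: go to s1, push ε → (s1, baba, U$)
  read b, top U: go to s1, push ε → (s1, aba, $)
  read a, top $: go to s0, push V$ → (s0, ba, V$)
  ε-move, top V: go to s2, push U → (s2, ba, U$)
  read b, top U: go to s0, push XU → (s0, a, XU$)
  read a, top X: go to s1, push XX → (s1, ε, XXU$)
All input consumed; M is in state s1.

s1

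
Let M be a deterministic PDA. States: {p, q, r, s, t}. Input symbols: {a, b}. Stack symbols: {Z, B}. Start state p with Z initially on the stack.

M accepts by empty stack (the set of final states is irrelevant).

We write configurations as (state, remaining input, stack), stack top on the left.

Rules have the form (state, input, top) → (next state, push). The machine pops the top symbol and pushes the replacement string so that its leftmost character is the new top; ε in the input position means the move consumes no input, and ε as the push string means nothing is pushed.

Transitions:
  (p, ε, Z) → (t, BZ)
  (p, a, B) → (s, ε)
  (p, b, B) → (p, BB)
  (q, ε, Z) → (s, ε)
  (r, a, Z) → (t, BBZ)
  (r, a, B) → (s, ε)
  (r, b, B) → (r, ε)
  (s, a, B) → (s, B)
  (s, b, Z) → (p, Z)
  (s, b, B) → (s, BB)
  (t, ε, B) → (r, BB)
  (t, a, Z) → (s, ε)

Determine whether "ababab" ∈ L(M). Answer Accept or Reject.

Reject

(p, ababab, Z)
  ε-move, top Z: go to t, push BZ → (t, ababab, BZ)
  ε-move, top B: go to r, push BB → (r, ababab, BBZ)
  read a, top B: go to s, push ε → (s, babab, BZ)
  read b, top B: go to s, push BB → (s, abab, BBZ)
  read a, top B: go to s, push B → (s, bab, BBZ)
  read b, top B: go to s, push BB → (s, ab, BBBZ)
  read a, top B: go to s, push B → (s, b, BBBZ)
  read b, top B: go to s, push BB → (s, ε, BBBBZ)
All input consumed; stack is BBBBZ, not empty, and no further ε-move applies.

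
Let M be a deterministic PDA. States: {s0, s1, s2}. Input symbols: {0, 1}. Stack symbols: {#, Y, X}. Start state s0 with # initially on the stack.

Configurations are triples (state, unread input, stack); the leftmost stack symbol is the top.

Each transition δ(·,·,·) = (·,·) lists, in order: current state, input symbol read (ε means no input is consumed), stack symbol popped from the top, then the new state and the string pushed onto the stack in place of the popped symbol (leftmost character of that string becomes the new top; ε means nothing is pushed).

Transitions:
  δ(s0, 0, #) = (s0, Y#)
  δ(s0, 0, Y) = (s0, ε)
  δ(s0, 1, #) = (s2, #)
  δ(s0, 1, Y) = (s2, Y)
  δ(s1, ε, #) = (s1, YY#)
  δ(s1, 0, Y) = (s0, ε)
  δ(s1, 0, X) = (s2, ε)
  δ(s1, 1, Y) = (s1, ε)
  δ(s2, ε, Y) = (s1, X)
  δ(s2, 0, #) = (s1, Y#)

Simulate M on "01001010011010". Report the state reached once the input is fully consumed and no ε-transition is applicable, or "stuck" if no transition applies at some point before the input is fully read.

s1

(s0, 01001010011010, #)
  read 0, top #: go to s0, push Y# → (s0, 1001010011010, Y#)
  read 1, top Y: go to s2, push Y → (s2, 001010011010, Y#)
  ε-move, top Y: go to s1, push X → (s1, 001010011010, X#)
  read 0, top X: go to s2, push ε → (s2, 01010011010, #)
  read 0, top #: go to s1, push Y# → (s1, 1010011010, Y#)
  read 1, top Y: go to s1, push ε → (s1, 010011010, #)
  ε-move, top #: go to s1, push YY# → (s1, 010011010, YY#)
  read 0, top Y: go to s0, push ε → (s0, 10011010, Y#)
  read 1, top Y: go to s2, push Y → (s2, 0011010, Y#)
  ε-move, top Y: go to s1, push X → (s1, 0011010, X#)
  read 0, top X: go to s2, push ε → (s2, 011010, #)
  read 0, top #: go to s1, push Y# → (s1, 11010, Y#)
  read 1, top Y: go to s1, push ε → (s1, 1010, #)
  ε-move, top #: go to s1, push YY# → (s1, 1010, YY#)
  read 1, top Y: go to s1, push ε → (s1, 010, Y#)
  read 0, top Y: go to s0, push ε → (s0, 10, #)
  read 1, top #: go to s2, push # → (s2, 0, #)
  read 0, top #: go to s1, push Y# → (s1, ε, Y#)
All input consumed; M is in state s1.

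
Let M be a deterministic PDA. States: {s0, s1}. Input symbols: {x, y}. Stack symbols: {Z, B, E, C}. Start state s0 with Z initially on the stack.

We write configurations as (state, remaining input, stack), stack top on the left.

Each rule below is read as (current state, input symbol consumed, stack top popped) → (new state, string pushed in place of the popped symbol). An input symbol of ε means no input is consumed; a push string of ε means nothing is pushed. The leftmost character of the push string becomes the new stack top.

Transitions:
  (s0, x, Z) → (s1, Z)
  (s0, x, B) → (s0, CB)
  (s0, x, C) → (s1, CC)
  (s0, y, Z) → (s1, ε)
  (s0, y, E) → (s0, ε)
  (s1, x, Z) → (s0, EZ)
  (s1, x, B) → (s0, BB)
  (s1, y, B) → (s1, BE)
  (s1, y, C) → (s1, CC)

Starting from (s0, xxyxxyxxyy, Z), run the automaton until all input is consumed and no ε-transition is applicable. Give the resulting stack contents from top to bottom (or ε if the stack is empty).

ε

(s0, xxyxxyxxyy, Z) ⊢ (s1, xyxxyxxyy, Z) ⊢ (s0, yxxyxxyy, EZ) ⊢ (s0, xxyxxyy, Z) ⊢ (s1, xyxxyy, Z) ⊢ (s0, yxxyy, EZ) ⊢ (s0, xxyy, Z) ⊢ (s1, xyy, Z) ⊢ (s0, yy, EZ) ⊢ (s0, y, Z) ⊢ (s1, ε, ε)
All input consumed in state s1 with stack ε.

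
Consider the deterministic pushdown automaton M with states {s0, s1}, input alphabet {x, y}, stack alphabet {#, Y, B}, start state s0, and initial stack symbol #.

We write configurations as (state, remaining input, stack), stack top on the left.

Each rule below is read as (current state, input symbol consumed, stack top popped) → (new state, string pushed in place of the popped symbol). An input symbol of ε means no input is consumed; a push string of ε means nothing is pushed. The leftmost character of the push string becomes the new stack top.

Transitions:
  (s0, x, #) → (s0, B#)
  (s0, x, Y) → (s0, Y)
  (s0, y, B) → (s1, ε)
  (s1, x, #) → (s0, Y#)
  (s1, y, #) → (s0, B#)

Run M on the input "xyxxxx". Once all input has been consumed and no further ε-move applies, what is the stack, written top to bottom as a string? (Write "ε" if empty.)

(s0, xyxxxx, #)
  read x, top #: go to s0, push B# → (s0, yxxxx, B#)
  read y, top B: go to s1, push ε → (s1, xxxx, #)
  read x, top #: go to s0, push Y# → (s0, xxx, Y#)
  read x, top Y: go to s0, push Y → (s0, xx, Y#)
  read x, top Y: go to s0, push Y → (s0, x, Y#)
  read x, top Y: go to s0, push Y → (s0, ε, Y#)
All input consumed in state s0 with stack Y#.

Y#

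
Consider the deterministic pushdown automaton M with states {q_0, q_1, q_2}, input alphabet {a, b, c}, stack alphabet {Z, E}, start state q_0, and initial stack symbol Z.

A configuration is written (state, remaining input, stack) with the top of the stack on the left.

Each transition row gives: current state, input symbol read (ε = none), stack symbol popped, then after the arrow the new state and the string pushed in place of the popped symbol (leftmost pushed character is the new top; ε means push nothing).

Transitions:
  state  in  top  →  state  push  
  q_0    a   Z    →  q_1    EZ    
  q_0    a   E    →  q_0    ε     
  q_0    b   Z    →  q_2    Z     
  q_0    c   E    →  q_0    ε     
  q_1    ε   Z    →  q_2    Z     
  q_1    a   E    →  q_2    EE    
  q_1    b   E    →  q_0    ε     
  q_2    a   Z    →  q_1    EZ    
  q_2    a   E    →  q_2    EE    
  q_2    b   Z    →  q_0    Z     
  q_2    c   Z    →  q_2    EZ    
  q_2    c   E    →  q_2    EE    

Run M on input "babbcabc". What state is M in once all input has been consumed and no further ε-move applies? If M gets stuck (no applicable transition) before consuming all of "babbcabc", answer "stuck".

(q_0, babbcabc, Z)
  read b, top Z: go to q_2, push Z → (q_2, abbcabc, Z)
  read a, top Z: go to q_1, push EZ → (q_1, bbcabc, EZ)
  read b, top E: go to q_0, push ε → (q_0, bcabc, Z)
  read b, top Z: go to q_2, push Z → (q_2, cabc, Z)
  read c, top Z: go to q_2, push EZ → (q_2, abc, EZ)
  read a, top E: go to q_2, push EE → (q_2, bc, EEZ)
No transition for (q_2, b, top E); M blocks with input bc remaining.

stuck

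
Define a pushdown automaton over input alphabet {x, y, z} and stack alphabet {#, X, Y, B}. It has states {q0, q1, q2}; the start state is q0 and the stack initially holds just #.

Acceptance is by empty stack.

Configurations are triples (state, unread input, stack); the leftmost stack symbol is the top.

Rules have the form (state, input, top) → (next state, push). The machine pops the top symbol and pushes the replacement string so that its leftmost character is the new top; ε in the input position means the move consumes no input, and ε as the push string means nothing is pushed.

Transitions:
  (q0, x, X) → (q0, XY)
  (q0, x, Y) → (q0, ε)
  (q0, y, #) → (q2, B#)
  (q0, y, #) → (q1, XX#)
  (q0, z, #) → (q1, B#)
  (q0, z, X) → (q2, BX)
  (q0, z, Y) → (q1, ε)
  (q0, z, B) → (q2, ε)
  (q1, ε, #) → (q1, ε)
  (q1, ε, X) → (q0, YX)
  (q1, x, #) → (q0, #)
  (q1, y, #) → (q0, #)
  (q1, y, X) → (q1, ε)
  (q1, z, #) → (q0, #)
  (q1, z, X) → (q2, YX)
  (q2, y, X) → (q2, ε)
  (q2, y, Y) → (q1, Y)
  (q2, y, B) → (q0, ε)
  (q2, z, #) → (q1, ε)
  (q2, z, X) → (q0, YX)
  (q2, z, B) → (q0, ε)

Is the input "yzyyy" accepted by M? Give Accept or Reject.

Accept

One accepting computation: (q0, yzyyy, #) ⊢ (q2, zyyy, B#) ⊢ (q0, yyy, #) ⊢ (q1, yy, XX#) ⊢ (q1, y, X#) ⊢ (q1, ε, #) ⊢ (q1, ε, ε)
All input consumed and the stack is empty.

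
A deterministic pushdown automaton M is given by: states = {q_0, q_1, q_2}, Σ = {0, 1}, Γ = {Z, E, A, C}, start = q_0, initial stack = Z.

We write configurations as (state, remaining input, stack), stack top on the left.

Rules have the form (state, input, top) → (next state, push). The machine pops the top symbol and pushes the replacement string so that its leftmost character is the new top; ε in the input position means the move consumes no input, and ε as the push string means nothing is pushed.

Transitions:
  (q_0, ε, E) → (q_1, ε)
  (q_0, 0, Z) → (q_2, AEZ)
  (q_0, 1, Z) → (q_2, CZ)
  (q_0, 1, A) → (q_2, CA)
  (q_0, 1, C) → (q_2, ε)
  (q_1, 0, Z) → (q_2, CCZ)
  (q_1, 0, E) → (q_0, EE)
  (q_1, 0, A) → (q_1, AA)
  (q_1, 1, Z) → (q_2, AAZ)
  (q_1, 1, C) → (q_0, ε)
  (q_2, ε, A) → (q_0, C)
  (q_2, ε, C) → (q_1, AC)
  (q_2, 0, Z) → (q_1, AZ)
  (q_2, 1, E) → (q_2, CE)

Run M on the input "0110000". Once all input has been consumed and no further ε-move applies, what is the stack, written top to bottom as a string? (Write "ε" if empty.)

AAAAACEZ

(q_0, 0110000, Z)
  read 0, top Z: go to q_2, push AEZ → (q_2, 110000, AEZ)
  ε-move, top A: go to q_0, push C → (q_0, 110000, CEZ)
  read 1, top C: go to q_2, push ε → (q_2, 10000, EZ)
  read 1, top E: go to q_2, push CE → (q_2, 0000, CEZ)
  ε-move, top C: go to q_1, push AC → (q_1, 0000, ACEZ)
  read 0, top A: go to q_1, push AA → (q_1, 000, AACEZ)
  read 0, top A: go to q_1, push AA → (q_1, 00, AAACEZ)
  read 0, top A: go to q_1, push AA → (q_1, 0, AAAACEZ)
  read 0, top A: go to q_1, push AA → (q_1, ε, AAAAACEZ)
All input consumed in state q_1 with stack AAAAACEZ.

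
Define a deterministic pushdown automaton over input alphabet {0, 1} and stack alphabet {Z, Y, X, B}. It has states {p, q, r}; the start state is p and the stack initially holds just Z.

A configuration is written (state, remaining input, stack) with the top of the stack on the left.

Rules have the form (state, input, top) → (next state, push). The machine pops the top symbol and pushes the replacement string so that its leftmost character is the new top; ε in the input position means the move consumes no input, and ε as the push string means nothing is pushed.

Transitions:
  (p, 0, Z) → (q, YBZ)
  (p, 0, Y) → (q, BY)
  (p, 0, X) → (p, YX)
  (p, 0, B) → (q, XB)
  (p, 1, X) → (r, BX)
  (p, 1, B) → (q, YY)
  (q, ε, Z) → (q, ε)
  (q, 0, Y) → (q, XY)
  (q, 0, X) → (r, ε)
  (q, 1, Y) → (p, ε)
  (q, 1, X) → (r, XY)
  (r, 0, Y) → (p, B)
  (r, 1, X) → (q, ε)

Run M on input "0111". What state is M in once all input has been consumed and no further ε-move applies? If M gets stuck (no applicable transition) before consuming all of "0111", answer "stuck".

(p, 0111, Z) ⊢ (q, 111, YBZ) ⊢ (p, 11, BZ) ⊢ (q, 1, YYZ) ⊢ (p, ε, YZ)
All input consumed; M is in state p.

p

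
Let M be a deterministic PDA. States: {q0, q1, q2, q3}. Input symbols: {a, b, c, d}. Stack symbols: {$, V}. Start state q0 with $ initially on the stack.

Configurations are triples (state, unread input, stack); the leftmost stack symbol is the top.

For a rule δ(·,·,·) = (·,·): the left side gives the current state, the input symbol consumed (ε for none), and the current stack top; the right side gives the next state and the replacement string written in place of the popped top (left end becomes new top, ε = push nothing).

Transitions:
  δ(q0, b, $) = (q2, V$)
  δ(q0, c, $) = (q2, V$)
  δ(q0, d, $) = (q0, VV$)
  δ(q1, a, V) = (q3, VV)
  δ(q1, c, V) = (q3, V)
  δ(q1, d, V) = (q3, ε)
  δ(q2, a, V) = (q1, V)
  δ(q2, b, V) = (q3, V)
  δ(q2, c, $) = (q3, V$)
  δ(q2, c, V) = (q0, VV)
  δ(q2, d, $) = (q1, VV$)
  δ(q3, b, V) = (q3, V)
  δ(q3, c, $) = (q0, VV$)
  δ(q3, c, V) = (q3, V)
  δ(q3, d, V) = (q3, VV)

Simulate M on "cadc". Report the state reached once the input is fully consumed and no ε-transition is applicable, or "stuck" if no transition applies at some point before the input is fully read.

q0

(q0, cadc, $)
  read c, top $: go to q2, push V$ → (q2, adc, V$)
  read a, top V: go to q1, push V → (q1, dc, V$)
  read d, top V: go to q3, push ε → (q3, c, $)
  read c, top $: go to q0, push VV$ → (q0, ε, VV$)
All input consumed; M is in state q0.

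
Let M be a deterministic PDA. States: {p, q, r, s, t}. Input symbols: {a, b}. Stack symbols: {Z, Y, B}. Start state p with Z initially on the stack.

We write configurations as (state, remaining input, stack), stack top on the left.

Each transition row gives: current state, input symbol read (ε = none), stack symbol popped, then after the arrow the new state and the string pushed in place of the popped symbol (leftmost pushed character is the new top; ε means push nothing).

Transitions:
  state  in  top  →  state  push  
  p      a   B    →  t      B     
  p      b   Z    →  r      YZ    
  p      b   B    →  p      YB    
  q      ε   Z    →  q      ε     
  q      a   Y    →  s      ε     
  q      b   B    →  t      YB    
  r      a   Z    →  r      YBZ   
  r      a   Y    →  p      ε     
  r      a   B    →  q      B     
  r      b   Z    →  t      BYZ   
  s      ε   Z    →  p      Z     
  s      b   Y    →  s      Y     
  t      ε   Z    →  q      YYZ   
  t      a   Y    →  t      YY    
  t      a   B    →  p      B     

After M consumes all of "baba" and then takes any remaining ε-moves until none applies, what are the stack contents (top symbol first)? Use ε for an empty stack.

Z

(p, baba, Z)
  read b, top Z: go to r, push YZ → (r, aba, YZ)
  read a, top Y: go to p, push ε → (p, ba, Z)
  read b, top Z: go to r, push YZ → (r, a, YZ)
  read a, top Y: go to p, push ε → (p, ε, Z)
All input consumed in state p with stack Z.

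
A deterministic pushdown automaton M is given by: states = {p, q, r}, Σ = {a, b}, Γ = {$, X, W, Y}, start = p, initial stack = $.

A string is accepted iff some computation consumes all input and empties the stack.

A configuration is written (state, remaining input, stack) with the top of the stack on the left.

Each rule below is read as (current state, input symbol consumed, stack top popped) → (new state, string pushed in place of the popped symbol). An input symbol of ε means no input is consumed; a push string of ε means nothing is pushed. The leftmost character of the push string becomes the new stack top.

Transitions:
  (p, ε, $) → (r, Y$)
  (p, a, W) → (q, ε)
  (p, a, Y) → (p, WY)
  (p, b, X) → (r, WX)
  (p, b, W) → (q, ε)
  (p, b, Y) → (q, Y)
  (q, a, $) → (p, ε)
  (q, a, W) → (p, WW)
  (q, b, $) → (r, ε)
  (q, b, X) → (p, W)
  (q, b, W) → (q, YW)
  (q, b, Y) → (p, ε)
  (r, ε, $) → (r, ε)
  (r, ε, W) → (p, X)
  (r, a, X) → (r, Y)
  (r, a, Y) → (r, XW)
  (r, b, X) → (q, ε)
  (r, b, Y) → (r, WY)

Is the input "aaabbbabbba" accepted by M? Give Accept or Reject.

(p, aaabbbabbba, $) ⊢ (r, aaabbbabbba, Y$) ⊢ (r, aabbbabbba, XW$) ⊢ (r, abbbabbba, YW$) ⊢ (r, bbbabbba, XWW$) ⊢ (q, bbabbba, WW$) ⊢ (q, babbba, YWW$) ⊢ (p, abbba, WW$) ⊢ (q, bbba, W$) ⊢ (q, bba, YW$) ⊢ (p, ba, W$) ⊢ (q, a, $) ⊢ (p, ε, ε)
All input consumed and the stack is empty.

Accept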